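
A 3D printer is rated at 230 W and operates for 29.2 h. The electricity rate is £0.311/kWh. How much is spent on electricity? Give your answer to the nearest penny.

Energy = 230 W × 29.2 h = 6,716 Wh = 6.716 kWh
Cost = 6.716 kWh × £0.311/kWh = £2.09

£2.09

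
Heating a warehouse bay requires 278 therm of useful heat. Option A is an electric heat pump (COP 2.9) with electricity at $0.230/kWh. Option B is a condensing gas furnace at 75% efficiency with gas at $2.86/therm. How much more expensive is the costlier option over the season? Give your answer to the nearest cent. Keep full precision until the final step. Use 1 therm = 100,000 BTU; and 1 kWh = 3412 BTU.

$413.91

Heat load = 278 therm × 100,000 = 27,800,000 BTU
Gas: input = 27,800,000 / 0.75 = 37,066,667 BTU = 370.7 therm → 370.7 × $2.86 = $1,060.11
Heat pump: 27,800,000 BTU / 3412 = 8,148 kWh heat; / 2.9 = 2,810 kWh in → × $0.230 = $646.20
Difference = |$1,060.11 − $646.20| = $413.91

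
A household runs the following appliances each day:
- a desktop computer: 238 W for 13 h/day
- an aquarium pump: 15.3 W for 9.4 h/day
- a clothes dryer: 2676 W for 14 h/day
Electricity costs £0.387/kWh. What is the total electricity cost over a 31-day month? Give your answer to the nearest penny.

£488.30

desktop computer: 238 W × 13 h × 31 d = 95,914 Wh = 95.91 kWh
aquarium pump: 15.3 W × 9.4 h × 31 d = 4,458 Wh = 4.458 kWh
clothes dryer: 2676 W × 14 h × 31 d = 1,161,384 Wh = 1,161 kWh
Total energy = 95.91 + 4.458 + 1,161 = 1,262 kWh
Cost = 1,262 kWh × £0.387 = £488.30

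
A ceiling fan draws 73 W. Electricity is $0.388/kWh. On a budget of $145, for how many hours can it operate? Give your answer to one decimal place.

5119.3 h

Energy budget = $145 / $0.388 per kWh = 373.7 kWh = 373,711 Wh
Runtime = 373,711 Wh / 73 W = 5,119 h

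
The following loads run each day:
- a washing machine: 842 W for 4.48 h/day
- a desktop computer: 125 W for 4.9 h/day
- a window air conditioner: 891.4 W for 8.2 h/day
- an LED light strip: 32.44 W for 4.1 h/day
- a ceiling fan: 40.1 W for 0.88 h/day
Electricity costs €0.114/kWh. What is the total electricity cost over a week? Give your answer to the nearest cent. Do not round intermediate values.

€9.47

washing machine: 842 W × 4.48 h × 7 d = 26,405 Wh = 26.41 kWh
desktop computer: 125 W × 4.9 h × 7 d = 4,288 Wh = 4.287 kWh
window air conditioner: 891.4 W × 8.2 h × 7 d = 51,166 Wh = 51.17 kWh
LED light strip: 32.44 W × 4.1 h × 7 d = 931 Wh = 0.931 kWh
ceiling fan: 40.1 W × 0.88 h × 7 d = 247 Wh = 0.247 kWh
Total energy = 26.41 + 4.287 + 51.17 + 0.931 + 0.247 = 83.04 kWh
Cost = 83.04 kWh × €0.114 = €9.47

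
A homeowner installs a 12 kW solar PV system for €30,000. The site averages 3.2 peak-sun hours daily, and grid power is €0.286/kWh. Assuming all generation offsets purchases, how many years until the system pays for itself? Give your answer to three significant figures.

Daily generation = 12 kW × 3.2 h = 38.4 kWh
Annual generation = 38.4 × 365 = 14016 kWh
Annual savings = 14016 × €0.286 = €4,008.58
Payback = €30,000 / €4,008.58 = 7.48 years

7.48 years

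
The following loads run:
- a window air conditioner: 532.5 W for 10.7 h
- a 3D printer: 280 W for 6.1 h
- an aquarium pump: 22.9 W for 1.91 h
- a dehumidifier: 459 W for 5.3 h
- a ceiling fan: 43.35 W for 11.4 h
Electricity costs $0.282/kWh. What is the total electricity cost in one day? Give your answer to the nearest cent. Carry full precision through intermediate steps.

window air conditioner: 532.5 W × 10.7 h = 5,698 Wh = 5.698 kWh
3D printer: 280 W × 6.1 h = 1,708 Wh = 1.708 kWh
aquarium pump: 22.9 W × 1.91 h = 44 Wh = 0.04374 kWh
dehumidifier: 459 W × 5.3 h = 2,433 Wh = 2.433 kWh
ceiling fan: 43.35 W × 11.4 h = 494 Wh = 0.4942 kWh
Total energy = 5.698 + 1.708 + 0.04374 + 2.433 + 0.4942 = 10.38 kWh
Cost = 10.38 kWh × $0.282 = $2.93

$2.93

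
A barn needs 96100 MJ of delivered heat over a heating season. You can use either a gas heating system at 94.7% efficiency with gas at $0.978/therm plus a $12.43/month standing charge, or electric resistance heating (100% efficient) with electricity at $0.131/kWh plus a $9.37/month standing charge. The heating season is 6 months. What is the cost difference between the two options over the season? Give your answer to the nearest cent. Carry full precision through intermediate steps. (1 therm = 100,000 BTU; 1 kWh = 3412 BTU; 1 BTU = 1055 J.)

$2538.22

Heat load = 96100 MJ = 96,100,000,000 J / 1055 = 91,090,047 BTU
Gas: input = 91,090,047 / 0.947 = 96,188,012 BTU = 961.9 therm → 961.9 × $0.978 = $940.72; + 6 × $12.43 standing = $1,015.30
Electric: 91,090,047 BTU / 3412 = 26,700 kWh → × $0.131 = $3,497.30; + 6 × $9.37 standing = $3,553.52
Difference = |$1,015.30 − $3,553.52| = $2,538.22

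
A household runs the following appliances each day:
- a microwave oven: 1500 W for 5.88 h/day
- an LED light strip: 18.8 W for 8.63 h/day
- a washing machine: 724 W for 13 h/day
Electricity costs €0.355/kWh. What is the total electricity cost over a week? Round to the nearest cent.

€45.71

microwave oven: 1500 W × 5.88 h × 7 d = 61,740 Wh = 61.74 kWh
LED light strip: 18.8 W × 8.63 h × 7 d = 1,136 Wh = 1.136 kWh
washing machine: 724 W × 13 h × 7 d = 65,884 Wh = 65.88 kWh
Total energy = 61.74 + 1.136 + 65.88 = 128.8 kWh
Cost = 128.8 kWh × €0.355 = €45.71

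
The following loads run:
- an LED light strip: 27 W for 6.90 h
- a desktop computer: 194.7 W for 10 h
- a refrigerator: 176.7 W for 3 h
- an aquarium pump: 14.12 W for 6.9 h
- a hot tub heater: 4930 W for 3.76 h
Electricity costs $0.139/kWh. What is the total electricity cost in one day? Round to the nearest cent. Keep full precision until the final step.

$2.96

LED light strip: 27 W × 6.90 h = 186 Wh = 0.1863 kWh
desktop computer: 194.7 W × 10 h = 1,947 Wh = 1.947 kWh
refrigerator: 176.7 W × 3 h = 530 Wh = 0.5301 kWh
aquarium pump: 14.12 W × 6.9 h = 97 Wh = 0.09743 kWh
hot tub heater: 4930 W × 3.76 h = 18,537 Wh = 18.54 kWh
Total energy = 0.1863 + 1.947 + 0.5301 + 0.09743 + 18.54 = 21.3 kWh
Cost = 21.3 kWh × $0.139 = $2.96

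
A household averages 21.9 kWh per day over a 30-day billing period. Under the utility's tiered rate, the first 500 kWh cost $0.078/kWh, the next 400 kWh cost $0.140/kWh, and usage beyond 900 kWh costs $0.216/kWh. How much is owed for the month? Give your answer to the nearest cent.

Usage = 21.9 kWh/day × 30 days = 657 kWh
First 500 kWh × $0.078 = $39.00
Next 157 kWh × $0.140 = $21.98
Remaining tier: 0 kWh (not reached)
Total = $60.98

$60.98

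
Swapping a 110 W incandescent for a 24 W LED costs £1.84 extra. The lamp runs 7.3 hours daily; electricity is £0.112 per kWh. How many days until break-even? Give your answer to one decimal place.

Power saved = 110 − 24 = 86 W
Daily energy saved = 86 W × 7.3 h = 627.8 Wh = 0.6278 kWh
Daily savings = 0.6278 × £0.112 = £0.0703
Payback = £1.84 / £0.0703 per day = 26.17 days

26.2 days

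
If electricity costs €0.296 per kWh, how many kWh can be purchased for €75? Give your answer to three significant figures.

€75 / €0.296 per kWh = 253.4 kWh

253 kWh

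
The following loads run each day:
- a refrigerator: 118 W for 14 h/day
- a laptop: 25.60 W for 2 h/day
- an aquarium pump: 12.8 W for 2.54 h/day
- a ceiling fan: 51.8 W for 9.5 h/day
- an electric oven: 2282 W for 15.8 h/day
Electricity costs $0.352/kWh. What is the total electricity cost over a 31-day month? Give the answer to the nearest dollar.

refrigerator: 118 W × 14 h × 31 d = 51,212 Wh = 51.21 kWh
laptop: 25.60 W × 2 h × 31 d = 1,587 Wh = 1.587 kWh
aquarium pump: 12.8 W × 2.54 h × 31 d = 1,008 Wh = 1.008 kWh
ceiling fan: 51.8 W × 9.5 h × 31 d = 15,255 Wh = 15.26 kWh
electric oven: 2282 W × 15.8 h × 31 d = 1,117,724 Wh = 1,118 kWh
Total energy = 51.21 + 1.587 + 1.008 + 15.26 + 1,118 = 1,187 kWh
Cost = 1,187 kWh × $0.352 = $417.75 ≈ $418

$418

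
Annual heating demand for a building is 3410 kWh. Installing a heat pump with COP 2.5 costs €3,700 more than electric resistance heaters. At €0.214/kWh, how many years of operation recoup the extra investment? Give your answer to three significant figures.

8.45 years

Resistance: 3410 kWh × €0.214 = €729.74/yr
Heat pump: 3410 / 2.5 = 1364 kWh in → × €0.214 = €291.90/yr
Annual savings = €437.84
Payback = €3,700 / €437.84 = 8.45 years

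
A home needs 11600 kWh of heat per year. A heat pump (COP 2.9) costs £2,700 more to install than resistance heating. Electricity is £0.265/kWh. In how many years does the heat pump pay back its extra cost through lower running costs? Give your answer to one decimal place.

1.3 years

Resistance: 11600 kWh × £0.265 = £3,074.00/yr
Heat pump: 11600 / 2.9 = 4000 kWh in → × £0.265 = £1,060.00/yr
Annual savings = £2,014.00
Payback = £2,700 / £2,014.00 = 1.34 years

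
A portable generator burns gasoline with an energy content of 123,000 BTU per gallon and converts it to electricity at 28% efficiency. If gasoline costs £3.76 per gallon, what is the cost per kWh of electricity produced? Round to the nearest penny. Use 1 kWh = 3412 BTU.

Electrical output per gallon = 123,000 BTU × 0.28 / 3412 BTU/kWh = 10.09 kWh
Cost per kWh = £3.76 / 10.09 kWh = £0.373

£0.37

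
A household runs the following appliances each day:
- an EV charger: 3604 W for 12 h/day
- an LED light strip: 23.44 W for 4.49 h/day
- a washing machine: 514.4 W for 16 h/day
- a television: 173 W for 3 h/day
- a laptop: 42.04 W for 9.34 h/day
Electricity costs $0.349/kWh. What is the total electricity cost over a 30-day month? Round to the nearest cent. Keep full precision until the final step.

EV charger: 3604 W × 12 h × 30 d = 1,297,440 Wh = 1,297 kWh
LED light strip: 23.44 W × 4.49 h × 30 d = 3,157 Wh = 3.157 kWh
washing machine: 514.4 W × 16 h × 30 d = 246,912 Wh = 246.9 kWh
television: 173 W × 3 h × 30 d = 15,570 Wh = 15.57 kWh
laptop: 42.04 W × 9.34 h × 30 d = 11,780 Wh = 11.78 kWh
Total energy = 1,297 + 3.157 + 246.9 + 15.57 + 11.78 = 1,575 kWh
Cost = 1,575 kWh × $0.349 = $549.63

$549.63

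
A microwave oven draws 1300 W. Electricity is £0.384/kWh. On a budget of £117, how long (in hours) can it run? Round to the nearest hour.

234 h

Energy budget = £117 / £0.384 per kWh = 304.7 kWh = 304,688 Wh
Runtime = 304,688 Wh / 1300 W = 234.4 h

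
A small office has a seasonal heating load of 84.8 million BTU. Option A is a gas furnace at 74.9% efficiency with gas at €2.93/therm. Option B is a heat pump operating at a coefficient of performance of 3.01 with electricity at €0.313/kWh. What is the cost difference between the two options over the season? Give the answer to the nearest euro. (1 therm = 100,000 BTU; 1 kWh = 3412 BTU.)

€733

Heat load = 84.8 × 10⁶ BTU = 84,800,000 BTU
Gas: input = 84,800,000 / 0.749 = 113,217,623 BTU = 1,132 therm → 1,132 × €2.93 = €3,317.28
Heat pump: 84,800,000 BTU / 3412 = 24,850 kWh heat; / 3.01 = 8,257 kWh in → × €0.313 = €2,584.43
Difference = |€3,317.28 − €2,584.43| = €732.85 ≈ €733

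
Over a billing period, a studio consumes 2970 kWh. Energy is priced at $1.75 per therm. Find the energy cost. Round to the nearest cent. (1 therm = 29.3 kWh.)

2970 kWh × (0.03413 therm/kWh) = 101.4 therm
Cost = 101.4 therm × $1.75/therm = $177.39

$177.39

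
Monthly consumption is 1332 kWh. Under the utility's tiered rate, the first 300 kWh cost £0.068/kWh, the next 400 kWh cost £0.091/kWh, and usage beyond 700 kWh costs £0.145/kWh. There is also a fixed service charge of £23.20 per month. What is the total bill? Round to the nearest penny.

£171.64

First 300 kWh × £0.068 = £20.40
Next 400 kWh × £0.091 = £36.40
Remaining 632 kWh × £0.145 = £91.64
Energy charge = £148.44; + service £23.20 = £171.64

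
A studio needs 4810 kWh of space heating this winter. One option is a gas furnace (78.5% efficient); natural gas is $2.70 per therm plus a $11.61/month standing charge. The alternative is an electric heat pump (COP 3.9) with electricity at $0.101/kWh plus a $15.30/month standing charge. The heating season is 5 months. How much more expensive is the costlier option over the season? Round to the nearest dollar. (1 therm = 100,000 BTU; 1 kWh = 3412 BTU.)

Heat load = 4810 kWh × 3412 = 16,411,720 BTU
Gas: input = 16,411,720 / 0.785 = 20,906,650 BTU = 209.1 therm → 209.1 × $2.70 = $564.48; + 5 × $11.61 standing = $622.53
Heat pump: 16,411,720 BTU / 3412 = 4,810 kWh heat; / 3.9 = 1,233 kWh in → × $0.101 = $124.57; + 5 × $15.30 standing = $201.07
Difference = |$622.53 − $201.07| = $421.46 ≈ $421

$421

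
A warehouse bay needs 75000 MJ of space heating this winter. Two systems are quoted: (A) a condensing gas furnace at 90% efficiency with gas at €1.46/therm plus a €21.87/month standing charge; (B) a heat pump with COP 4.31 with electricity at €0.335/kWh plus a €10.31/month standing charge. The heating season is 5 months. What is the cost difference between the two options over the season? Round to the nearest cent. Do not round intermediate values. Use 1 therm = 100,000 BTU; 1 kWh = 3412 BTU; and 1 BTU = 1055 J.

Heat load = 75000 MJ = 75,000,000,000 J / 1055 = 71,090,047 BTU
Gas: input = 71,090,047 / 0.90 = 78,988,942 BTU = 789.9 therm → 789.9 × €1.46 = €1,153.24; + 5 × €21.87 standing = €1,262.59
Heat pump: 71,090,047 BTU / 3412 = 20,840 kWh heat; / 4.31 = 4,834 kWh in → × €0.335 = €1,619.45; + 5 × €10.31 standing = €1,671.00
Difference = |€1,262.59 − €1,671.00| = €408.41

€408.41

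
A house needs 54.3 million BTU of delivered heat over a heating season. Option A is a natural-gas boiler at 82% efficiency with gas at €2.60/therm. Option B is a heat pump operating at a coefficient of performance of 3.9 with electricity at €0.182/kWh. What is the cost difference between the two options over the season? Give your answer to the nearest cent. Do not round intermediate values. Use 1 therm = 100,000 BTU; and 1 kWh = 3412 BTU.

Heat load = 54.3 × 10⁶ BTU = 54,300,000 BTU
Gas: input = 54,300,000 / 0.82 = 66,219,512 BTU = 662.2 therm → 662.2 × €2.60 = €1,721.71
Heat pump: 54,300,000 BTU / 3412 = 15,910 kWh heat; / 3.9 = 4,081 kWh in → × €0.182 = €742.67
Difference = |€1,721.71 − €742.67| = €979.03

€979.03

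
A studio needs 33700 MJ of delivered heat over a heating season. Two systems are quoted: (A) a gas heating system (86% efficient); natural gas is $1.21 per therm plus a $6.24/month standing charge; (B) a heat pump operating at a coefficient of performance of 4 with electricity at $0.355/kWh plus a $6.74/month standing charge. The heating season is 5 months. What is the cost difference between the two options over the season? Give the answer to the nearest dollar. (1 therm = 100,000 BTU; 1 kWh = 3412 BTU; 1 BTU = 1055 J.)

Heat load = 33700 MJ = 33,700,000,000 J / 1055 = 31,943,128 BTU
Gas: input = 31,943,128 / 0.86 = 37,143,172 BTU = 371.4 therm → 371.4 × $1.21 = $449.43; + 5 × $6.24 standing = $480.63
Heat pump: 31,943,128 BTU / 3412 = 9,362 kWh heat; / 4 = 2,340 kWh in → × $0.355 = $830.88; + 5 × $6.74 standing = $864.58
Difference = |$480.63 − $864.58| = $383.94 ≈ $384

$384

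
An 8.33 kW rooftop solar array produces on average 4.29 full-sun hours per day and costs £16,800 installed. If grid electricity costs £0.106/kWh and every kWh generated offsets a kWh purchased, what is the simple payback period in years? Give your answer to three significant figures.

12.2 years

Daily generation = 8.33 kW × 4.29 h = 35.74 kWh
Annual generation = 35.74 × 365 = 13044 kWh
Annual savings = 13044 × £0.106 = £1,382.61
Payback = £16,800 / £1,382.61 = 12.2 years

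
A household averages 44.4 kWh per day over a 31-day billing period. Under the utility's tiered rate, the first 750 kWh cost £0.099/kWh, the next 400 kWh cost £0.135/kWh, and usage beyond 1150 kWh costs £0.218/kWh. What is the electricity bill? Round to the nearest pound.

£178

Usage = 44.4 kWh/day × 31 days = 1376.4 kWh
First 750 kWh × £0.099 = £74.25
Next 400 kWh × £0.135 = £54.00
Remaining 226.4 kWh × £0.218 = £49.36
Total = £177.61 ≈ £178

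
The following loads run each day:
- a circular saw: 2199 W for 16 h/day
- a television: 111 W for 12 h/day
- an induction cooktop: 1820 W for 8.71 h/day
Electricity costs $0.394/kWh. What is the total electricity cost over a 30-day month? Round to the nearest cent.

circular saw: 2199 W × 16 h × 30 d = 1,055,520 Wh = 1,056 kWh
television: 111 W × 12 h × 30 d = 39,960 Wh = 39.96 kWh
induction cooktop: 1820 W × 8.71 h × 30 d = 475,566 Wh = 475.6 kWh
Total energy = 1,056 + 39.96 + 475.6 = 1,571 kWh
Cost = 1,571 kWh × $0.394 = $618.99

$618.99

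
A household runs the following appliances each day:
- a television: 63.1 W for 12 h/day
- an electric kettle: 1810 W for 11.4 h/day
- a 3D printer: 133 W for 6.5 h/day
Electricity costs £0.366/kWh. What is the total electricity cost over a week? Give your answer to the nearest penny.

television: 63.1 W × 12 h × 7 d = 5,300 Wh = 5.3 kWh
electric kettle: 1810 W × 11.4 h × 7 d = 144,438 Wh = 144.4 kWh
3D printer: 133 W × 6.5 h × 7 d = 6,052 Wh = 6.051 kWh
Total energy = 5.3 + 144.4 + 6.051 = 155.8 kWh
Cost = 155.8 kWh × £0.366 = £57.02

£57.02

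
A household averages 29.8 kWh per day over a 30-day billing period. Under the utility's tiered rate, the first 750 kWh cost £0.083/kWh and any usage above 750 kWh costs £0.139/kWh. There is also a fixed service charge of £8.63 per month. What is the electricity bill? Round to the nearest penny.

Usage = 29.8 kWh/day × 30 days = 894 kWh
First 750 kWh × £0.083 = £62.25
Remaining 144 kWh × £0.139 = £20.02
Energy charge = £82.27; + service £8.63 = £90.90

£90.90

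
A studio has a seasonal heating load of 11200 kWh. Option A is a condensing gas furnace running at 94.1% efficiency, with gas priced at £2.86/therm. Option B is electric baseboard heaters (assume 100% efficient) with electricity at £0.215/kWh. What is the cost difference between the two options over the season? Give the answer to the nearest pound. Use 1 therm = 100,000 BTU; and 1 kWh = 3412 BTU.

Heat load = 11200 kWh × 3412 = 38,214,400 BTU
Gas: input = 38,214,400 / 0.941 = 40,610,414 BTU = 406.1 therm → 406.1 × £2.86 = £1,161.46
Electric: 38,214,400 BTU / 3412 = 11,200 kWh → × £0.215 = £2,408.00
Difference = |£1,161.46 − £2,408.00| = £1,246.54 ≈ £1247

£1247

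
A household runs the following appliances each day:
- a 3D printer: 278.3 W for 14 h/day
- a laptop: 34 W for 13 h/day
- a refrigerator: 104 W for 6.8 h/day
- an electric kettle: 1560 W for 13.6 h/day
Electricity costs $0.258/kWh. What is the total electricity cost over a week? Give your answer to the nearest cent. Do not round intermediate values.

3D printer: 278.3 W × 14 h × 7 d = 27,273 Wh = 27.27 kWh
laptop: 34 W × 13 h × 7 d = 3,094 Wh = 3.094 kWh
refrigerator: 104 W × 6.8 h × 7 d = 4,950 Wh = 4.95 kWh
electric kettle: 1560 W × 13.6 h × 7 d = 148,512 Wh = 148.5 kWh
Total energy = 27.27 + 3.094 + 4.95 + 148.5 = 183.8 kWh
Cost = 183.8 kWh × $0.258 = $47.43

$47.43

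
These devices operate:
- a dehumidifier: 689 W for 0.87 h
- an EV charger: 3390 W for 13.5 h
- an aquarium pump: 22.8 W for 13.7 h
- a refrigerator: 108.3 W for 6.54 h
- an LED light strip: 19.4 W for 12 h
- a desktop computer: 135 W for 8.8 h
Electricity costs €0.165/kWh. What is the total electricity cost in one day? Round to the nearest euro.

dehumidifier: 689 W × 0.87 h = 599 Wh = 0.5994 kWh
EV charger: 3390 W × 13.5 h = 45,765 Wh = 45.77 kWh
aquarium pump: 22.8 W × 13.7 h = 312 Wh = 0.3124 kWh
refrigerator: 108.3 W × 6.54 h = 708 Wh = 0.7083 kWh
LED light strip: 19.4 W × 12 h = 233 Wh = 0.2328 kWh
desktop computer: 135 W × 8.8 h = 1,188 Wh = 1.188 kWh
Total energy = 0.5994 + 45.77 + 0.3124 + 0.7083 + 0.2328 + 1.188 = 48.81 kWh
Cost = 48.81 kWh × €0.165 = €8.05 ≈ €8

€8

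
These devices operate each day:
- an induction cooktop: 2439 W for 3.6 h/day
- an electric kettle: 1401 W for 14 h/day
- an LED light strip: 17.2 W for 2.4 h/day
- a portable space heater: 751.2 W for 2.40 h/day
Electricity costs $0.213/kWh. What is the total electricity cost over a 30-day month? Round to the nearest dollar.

$193

induction cooktop: 2439 W × 3.6 h × 30 d = 263,412 Wh = 263.4 kWh
electric kettle: 1401 W × 14 h × 30 d = 588,420 Wh = 588.4 kWh
LED light strip: 17.2 W × 2.4 h × 30 d = 1,238 Wh = 1.238 kWh
portable space heater: 751.2 W × 2.40 h × 30 d = 54,086 Wh = 54.09 kWh
Total energy = 263.4 + 588.4 + 1.238 + 54.09 = 907.2 kWh
Cost = 907.2 kWh × $0.213 = $193.22 ≈ $193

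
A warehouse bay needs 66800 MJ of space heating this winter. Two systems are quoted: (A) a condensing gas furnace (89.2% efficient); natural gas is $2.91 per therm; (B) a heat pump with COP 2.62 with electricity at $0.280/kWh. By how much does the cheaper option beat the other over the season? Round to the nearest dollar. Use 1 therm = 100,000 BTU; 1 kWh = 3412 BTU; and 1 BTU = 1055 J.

Heat load = 66800 MJ = 66,800,000,000 J / 1055 = 63,317,536 BTU
Gas: input = 63,317,536 / 0.892 = 70,983,784 BTU = 709.8 therm → 709.8 × $2.91 = $2,065.63
Heat pump: 63,317,536 BTU / 3412 = 18,560 kWh heat; / 2.62 = 7,083 kWh in → × $0.280 = $1,983.22
Difference = |$2,065.63 − $1,983.22| = $82.40 ≈ $82

$82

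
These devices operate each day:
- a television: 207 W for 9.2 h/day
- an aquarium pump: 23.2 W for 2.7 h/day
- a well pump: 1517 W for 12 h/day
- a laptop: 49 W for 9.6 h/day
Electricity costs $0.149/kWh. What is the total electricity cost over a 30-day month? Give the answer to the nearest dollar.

$92

television: 207 W × 9.2 h × 30 d = 57,132 Wh = 57.13 kWh
aquarium pump: 23.2 W × 2.7 h × 30 d = 1,879 Wh = 1.879 kWh
well pump: 1517 W × 12 h × 30 d = 546,120 Wh = 546.1 kWh
laptop: 49 W × 9.6 h × 30 d = 14,112 Wh = 14.11 kWh
Total energy = 57.13 + 1.879 + 546.1 + 14.11 = 619.2 kWh
Cost = 619.2 kWh × $0.149 = $92.27 ≈ $92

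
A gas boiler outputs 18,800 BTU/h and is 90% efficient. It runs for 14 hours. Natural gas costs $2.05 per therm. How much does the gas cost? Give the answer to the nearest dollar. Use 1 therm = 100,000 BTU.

Heat delivered = 18,800 BTU/h × 14 h = 263,200 BTU
Gas input = 263,200 / 0.90 = 292,444 BTU
= 292,444 / 100,000 = 2.924 therm
Cost = 2.924 × $2.05/therm = $6.00

$6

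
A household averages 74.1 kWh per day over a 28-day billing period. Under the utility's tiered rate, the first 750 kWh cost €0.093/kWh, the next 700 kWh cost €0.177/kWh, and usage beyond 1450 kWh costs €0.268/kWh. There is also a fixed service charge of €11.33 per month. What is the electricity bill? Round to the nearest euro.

Usage = 74.1 kWh/day × 28 days = 2074.8 kWh
First 750 kWh × €0.093 = €69.75
Next 700 kWh × €0.177 = €123.90
Remaining 624.8 kWh × €0.268 = €167.45
Energy charge = €361.10; + service €11.33 = €372.43 ≈ €372

€372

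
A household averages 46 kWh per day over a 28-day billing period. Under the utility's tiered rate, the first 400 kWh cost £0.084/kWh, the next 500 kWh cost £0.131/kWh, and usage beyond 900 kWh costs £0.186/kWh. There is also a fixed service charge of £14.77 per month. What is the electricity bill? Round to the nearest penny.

£186.04

Usage = 46 kWh/day × 28 days = 1288 kWh
First 400 kWh × £0.084 = £33.60
Next 500 kWh × £0.131 = £65.50
Remaining 388 kWh × £0.186 = £72.17
Energy charge = £171.27; + service £14.77 = £186.04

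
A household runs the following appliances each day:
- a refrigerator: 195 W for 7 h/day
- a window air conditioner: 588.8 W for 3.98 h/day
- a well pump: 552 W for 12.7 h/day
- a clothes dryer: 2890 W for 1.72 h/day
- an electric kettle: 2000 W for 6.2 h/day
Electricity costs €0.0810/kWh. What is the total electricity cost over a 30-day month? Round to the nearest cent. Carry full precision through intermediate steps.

refrigerator: 195 W × 7 h × 30 d = 40,950 Wh = 40.95 kWh
window air conditioner: 588.8 W × 3.98 h × 30 d = 70,303 Wh = 70.3 kWh
well pump: 552 W × 12.7 h × 30 d = 210,312 Wh = 210.3 kWh
clothes dryer: 2890 W × 1.72 h × 30 d = 149,124 Wh = 149.1 kWh
electric kettle: 2000 W × 6.2 h × 30 d = 372,000 Wh = 372 kWh
Total energy = 40.95 + 70.3 + 210.3 + 149.1 + 372 = 842.7 kWh
Cost = 842.7 kWh × €0.0810 = €68.26

€68.26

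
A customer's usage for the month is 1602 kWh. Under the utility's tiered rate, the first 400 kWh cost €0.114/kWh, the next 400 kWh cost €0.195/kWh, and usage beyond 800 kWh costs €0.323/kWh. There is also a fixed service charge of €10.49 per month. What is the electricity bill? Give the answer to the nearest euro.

€393

First 400 kWh × €0.114 = €45.60
Next 400 kWh × €0.195 = €78.00
Remaining 802 kWh × €0.323 = €259.05
Energy charge = €382.65; + service €10.49 = €393.14 ≈ €393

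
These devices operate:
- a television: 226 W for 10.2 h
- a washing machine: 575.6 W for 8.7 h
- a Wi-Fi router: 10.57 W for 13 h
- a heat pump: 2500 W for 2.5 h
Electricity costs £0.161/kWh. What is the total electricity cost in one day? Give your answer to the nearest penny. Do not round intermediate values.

£2.21

television: 226 W × 10.2 h = 2,305 Wh = 2.305 kWh
washing machine: 575.6 W × 8.7 h = 5,008 Wh = 5.008 kWh
Wi-Fi router: 10.57 W × 13 h = 137 Wh = 0.1374 kWh
heat pump: 2500 W × 2.5 h = 6,250 Wh = 6.25 kWh
Total energy = 2.305 + 5.008 + 0.1374 + 6.25 = 13.7 kWh
Cost = 13.7 kWh × £0.161 = £2.21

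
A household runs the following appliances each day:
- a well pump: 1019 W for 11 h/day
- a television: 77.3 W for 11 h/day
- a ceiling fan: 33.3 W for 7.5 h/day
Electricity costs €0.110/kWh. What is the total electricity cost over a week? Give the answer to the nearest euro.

well pump: 1019 W × 11 h × 7 d = 78,463 Wh = 78.46 kWh
television: 77.3 W × 11 h × 7 d = 5,952 Wh = 5.952 kWh
ceiling fan: 33.3 W × 7.5 h × 7 d = 1,748 Wh = 1.748 kWh
Total energy = 78.46 + 5.952 + 1.748 = 86.16 kWh
Cost = 86.16 kWh × €0.110 = €9.48 ≈ €9

€9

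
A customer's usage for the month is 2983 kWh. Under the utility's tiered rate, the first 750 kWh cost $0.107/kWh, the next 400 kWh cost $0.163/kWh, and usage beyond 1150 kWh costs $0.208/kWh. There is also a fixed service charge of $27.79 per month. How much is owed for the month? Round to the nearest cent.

$554.50

First 750 kWh × $0.107 = $80.25
Next 400 kWh × $0.163 = $65.20
Remaining 1833 kWh × $0.208 = $381.26
Energy charge = $526.71; + service $27.79 = $554.50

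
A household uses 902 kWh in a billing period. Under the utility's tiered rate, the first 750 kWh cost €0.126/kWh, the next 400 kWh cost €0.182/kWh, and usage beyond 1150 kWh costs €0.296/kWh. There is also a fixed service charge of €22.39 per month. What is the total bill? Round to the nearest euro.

First 750 kWh × €0.126 = €94.50
Next 152 kWh × €0.182 = €27.66
Remaining tier: 0 kWh (not reached)
Energy charge = €122.16; + service €22.39 = €144.55 ≈ €145

€145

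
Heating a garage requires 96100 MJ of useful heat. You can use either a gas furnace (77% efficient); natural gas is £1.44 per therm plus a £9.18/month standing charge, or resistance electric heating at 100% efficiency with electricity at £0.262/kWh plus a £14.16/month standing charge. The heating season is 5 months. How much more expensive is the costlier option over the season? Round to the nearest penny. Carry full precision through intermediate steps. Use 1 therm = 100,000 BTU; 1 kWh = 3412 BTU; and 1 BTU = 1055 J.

Heat load = 96100 MJ = 96,100,000,000 J / 1055 = 91,090,047 BTU
Gas: input = 91,090,047 / 0.77 = 118,298,763 BTU = 1,183 therm → 1,183 × £1.44 = £1,703.50; + 5 × £9.18 standing = £1,749.40
Electric: 91,090,047 BTU / 3412 = 26,700 kWh → × £0.262 = £6,994.61; + 5 × £14.16 standing = £7,065.41
Difference = |£1,749.40 − £7,065.41| = £5,316.00

£5316.00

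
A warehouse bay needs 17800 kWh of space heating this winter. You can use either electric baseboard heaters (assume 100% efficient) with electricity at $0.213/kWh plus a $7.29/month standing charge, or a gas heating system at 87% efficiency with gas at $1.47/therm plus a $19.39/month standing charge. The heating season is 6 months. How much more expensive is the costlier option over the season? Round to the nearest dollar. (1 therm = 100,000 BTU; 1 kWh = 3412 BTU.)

Heat load = 17800 kWh × 3412 = 60,733,600 BTU
Gas: input = 60,733,600 / 0.870 = 69,808,736 BTU = 698.1 therm → 698.1 × $1.47 = $1,026.19; + 6 × $19.39 standing = $1,142.53
Electric: 60,733,600 BTU / 3412 = 17,800 kWh → × $0.213 = $3,791.40; + 6 × $7.29 standing = $3,835.14
Difference = |$1,142.53 − $3,835.14| = $2,692.61 ≈ $2693

$2693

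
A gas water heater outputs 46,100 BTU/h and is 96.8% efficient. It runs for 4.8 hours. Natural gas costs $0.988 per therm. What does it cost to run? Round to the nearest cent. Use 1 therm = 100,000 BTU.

$2.26

Heat delivered = 46,100 BTU/h × 4.8 h = 221,280 BTU
Gas input = 221,280 / 0.968 = 228,595 BTU
= 228,595 / 100,000 = 2.286 therm
Cost = 2.286 × $0.988/therm = $2.26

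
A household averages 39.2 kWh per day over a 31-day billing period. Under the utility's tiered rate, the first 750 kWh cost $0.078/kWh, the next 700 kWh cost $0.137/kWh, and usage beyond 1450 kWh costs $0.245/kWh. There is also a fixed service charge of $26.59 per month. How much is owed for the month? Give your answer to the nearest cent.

$148.82

Usage = 39.2 kWh/day × 31 days = 1215.2 kWh
First 750 kWh × $0.078 = $58.50
Next 465.2 kWh × $0.137 = $63.73
Remaining tier: 0 kWh (not reached)
Energy charge = $122.23; + service $26.59 = $148.82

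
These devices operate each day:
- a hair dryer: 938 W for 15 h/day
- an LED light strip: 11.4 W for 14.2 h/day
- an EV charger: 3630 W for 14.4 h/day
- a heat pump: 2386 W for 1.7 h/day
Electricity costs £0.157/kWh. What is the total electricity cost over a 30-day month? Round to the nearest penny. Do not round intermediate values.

£332.34

hair dryer: 938 W × 15 h × 30 d = 422,100 Wh = 422.1 kWh
LED light strip: 11.4 W × 14.2 h × 30 d = 4,856 Wh = 4.856 kWh
EV charger: 3630 W × 14.4 h × 30 d = 1,568,160 Wh = 1,568 kWh
heat pump: 2386 W × 1.7 h × 30 d = 121,686 Wh = 121.7 kWh
Total energy = 422.1 + 4.856 + 1,568 + 121.7 = 2,117 kWh
Cost = 2,117 kWh × £0.157 = £332.34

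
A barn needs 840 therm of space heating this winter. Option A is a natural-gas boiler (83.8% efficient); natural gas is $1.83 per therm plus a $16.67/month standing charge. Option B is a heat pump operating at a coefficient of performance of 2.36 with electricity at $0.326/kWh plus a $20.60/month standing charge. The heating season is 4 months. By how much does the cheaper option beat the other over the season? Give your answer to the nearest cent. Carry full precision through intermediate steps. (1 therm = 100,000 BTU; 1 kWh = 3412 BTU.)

Heat load = 840 therm × 100,000 = 84,000,000 BTU
Gas: input = 84,000,000 / 0.838 = 100,238,663 BTU = 1,002 therm → 1,002 × $1.83 = $1,834.37; + 4 × $16.67 standing = $1,901.05
Heat pump: 84,000,000 BTU / 3412 = 24,620 kWh heat; / 2.36 = 10,430 kWh in → × $0.326 = $3,400.76; + 4 × $20.60 standing = $3,483.16
Difference = |$1,901.05 − $3,483.16| = $1,582.11

$1582.11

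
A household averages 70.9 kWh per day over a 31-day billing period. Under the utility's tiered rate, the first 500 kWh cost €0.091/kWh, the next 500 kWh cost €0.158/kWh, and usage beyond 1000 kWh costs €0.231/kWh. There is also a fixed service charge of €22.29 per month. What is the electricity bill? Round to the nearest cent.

Usage = 70.9 kWh/day × 31 days = 2197.9 kWh
First 500 kWh × €0.091 = €45.50
Next 500 kWh × €0.158 = €79.00
Remaining 1197.9 kWh × €0.231 = €276.71
Energy charge = €401.21; + service €22.29 = €423.50

€423.50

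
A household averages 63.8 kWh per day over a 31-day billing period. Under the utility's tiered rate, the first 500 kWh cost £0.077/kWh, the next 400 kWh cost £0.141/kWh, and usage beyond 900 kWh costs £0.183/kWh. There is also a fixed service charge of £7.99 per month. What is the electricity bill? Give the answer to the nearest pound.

Usage = 63.8 kWh/day × 31 days = 1977.8 kWh
First 500 kWh × £0.077 = £38.50
Next 400 kWh × £0.141 = £56.40
Remaining 1077.8 kWh × £0.183 = £197.24
Energy charge = £292.14; + service £7.99 = £300.13 ≈ £300

£300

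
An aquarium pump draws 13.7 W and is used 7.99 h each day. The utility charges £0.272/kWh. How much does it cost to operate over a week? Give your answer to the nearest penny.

£0.21

Energy = 13.7 W × 7.99 h/day × 7 days = 766 Wh = 0.7662 kWh
Cost = 0.7662 kWh × £0.272/kWh = £0.21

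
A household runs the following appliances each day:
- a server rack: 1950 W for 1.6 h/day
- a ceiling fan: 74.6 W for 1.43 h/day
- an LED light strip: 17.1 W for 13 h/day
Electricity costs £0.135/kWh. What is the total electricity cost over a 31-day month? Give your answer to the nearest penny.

server rack: 1950 W × 1.6 h × 31 d = 96,720 Wh = 96.72 kWh
ceiling fan: 74.6 W × 1.43 h × 31 d = 3,307 Wh = 3.307 kWh
LED light strip: 17.1 W × 13 h × 31 d = 6,891 Wh = 6.891 kWh
Total energy = 96.72 + 3.307 + 6.891 = 106.9 kWh
Cost = 106.9 kWh × £0.135 = £14.43

£14.43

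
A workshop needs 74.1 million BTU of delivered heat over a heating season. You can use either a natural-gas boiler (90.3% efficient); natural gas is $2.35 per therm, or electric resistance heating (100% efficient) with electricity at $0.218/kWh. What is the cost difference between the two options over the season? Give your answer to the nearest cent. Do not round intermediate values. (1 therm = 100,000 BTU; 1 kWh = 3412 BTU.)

Heat load = 74.1 × 10⁶ BTU = 74,100,000 BTU
Gas: input = 74,100,000 / 0.903 = 82,059,801 BTU = 820.6 therm → 820.6 × $2.35 = $1,928.41
Electric: 74,100,000 BTU / 3412 = 21,720 kWh → × $0.218 = $4,734.41
Difference = |$1,928.41 − $4,734.41| = $2,806.00

$2806.00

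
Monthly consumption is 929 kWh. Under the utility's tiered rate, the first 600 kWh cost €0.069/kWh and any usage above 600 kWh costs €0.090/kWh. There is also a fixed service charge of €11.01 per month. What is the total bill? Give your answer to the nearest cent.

€82.02

First 600 kWh × €0.069 = €41.40
Remaining 329 kWh × €0.090 = €29.61
Energy charge = €71.01; + service €11.01 = €82.02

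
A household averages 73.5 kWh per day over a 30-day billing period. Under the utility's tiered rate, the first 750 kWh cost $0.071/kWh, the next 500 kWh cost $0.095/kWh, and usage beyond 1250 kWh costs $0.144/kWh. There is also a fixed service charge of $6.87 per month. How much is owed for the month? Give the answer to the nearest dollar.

$245

Usage = 73.5 kWh/day × 30 days = 2205 kWh
First 750 kWh × $0.071 = $53.25
Next 500 kWh × $0.095 = $47.50
Remaining 955 kWh × $0.144 = $137.52
Energy charge = $238.27; + service $6.87 = $245.14 ≈ $245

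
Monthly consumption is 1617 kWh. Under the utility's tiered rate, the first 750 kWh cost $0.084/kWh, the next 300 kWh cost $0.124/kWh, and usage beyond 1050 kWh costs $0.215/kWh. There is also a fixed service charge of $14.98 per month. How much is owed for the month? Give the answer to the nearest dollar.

$237

First 750 kWh × $0.084 = $63.00
Next 300 kWh × $0.124 = $37.20
Remaining 567 kWh × $0.215 = $121.91
Energy charge = $222.11; + service $14.98 = $237.09 ≈ $237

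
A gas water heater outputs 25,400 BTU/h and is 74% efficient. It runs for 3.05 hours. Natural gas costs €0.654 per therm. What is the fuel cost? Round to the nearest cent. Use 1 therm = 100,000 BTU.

€0.68

Heat delivered = 25,400 BTU/h × 3.05 h = 77,470 BTU
Gas input = 77,470 / 0.74 = 104,689 BTU
= 104,689 / 100,000 = 1.047 therm
Cost = 1.047 × €0.654/therm = €0.68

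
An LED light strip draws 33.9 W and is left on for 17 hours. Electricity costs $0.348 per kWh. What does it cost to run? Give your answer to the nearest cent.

Energy = 33.9 W × 17 h = 576 Wh = 0.5763 kWh
Cost = 0.5763 kWh × $0.348/kWh = $0.20

$0.20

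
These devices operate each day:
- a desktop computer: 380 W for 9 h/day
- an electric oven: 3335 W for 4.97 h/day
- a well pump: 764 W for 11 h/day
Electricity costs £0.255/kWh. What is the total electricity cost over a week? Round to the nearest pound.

£51

desktop computer: 380 W × 9 h × 7 d = 23,940 Wh = 23.94 kWh
electric oven: 3335 W × 4.97 h × 7 d = 116,025 Wh = 116 kWh
well pump: 764 W × 11 h × 7 d = 58,828 Wh = 58.83 kWh
Total energy = 23.94 + 116 + 58.83 = 198.8 kWh
Cost = 198.8 kWh × £0.255 = £50.69 ≈ £51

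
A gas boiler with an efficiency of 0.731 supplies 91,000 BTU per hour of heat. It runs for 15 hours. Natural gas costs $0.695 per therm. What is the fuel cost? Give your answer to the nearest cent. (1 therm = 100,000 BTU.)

Heat delivered = 91,000 BTU/h × 15 h = 1,365,000 BTU
Gas input = 1,365,000 / 0.731 = 1,867,305 BTU
= 1,867,305 / 100,000 = 18.67 therm
Cost = 18.67 × $0.695/therm = $12.98

$12.98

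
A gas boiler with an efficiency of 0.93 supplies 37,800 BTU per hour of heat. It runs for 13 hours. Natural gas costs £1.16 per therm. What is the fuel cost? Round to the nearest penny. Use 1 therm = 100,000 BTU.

£6.13

Heat delivered = 37,800 BTU/h × 13 h = 491,400 BTU
Gas input = 491,400 / 0.93 = 528,387 BTU
= 528,387 / 100,000 = 5.284 therm
Cost = 5.284 × £1.16/therm = £6.13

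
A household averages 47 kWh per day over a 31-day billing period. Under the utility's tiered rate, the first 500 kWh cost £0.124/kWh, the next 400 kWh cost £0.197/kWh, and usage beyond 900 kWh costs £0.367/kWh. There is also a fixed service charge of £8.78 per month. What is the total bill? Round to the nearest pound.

£354

Usage = 47 kWh/day × 31 days = 1457 kWh
First 500 kWh × £0.124 = £62.00
Next 400 kWh × £0.197 = £78.80
Remaining 557 kWh × £0.367 = £204.42
Energy charge = £345.22; + service £8.78 = £354.00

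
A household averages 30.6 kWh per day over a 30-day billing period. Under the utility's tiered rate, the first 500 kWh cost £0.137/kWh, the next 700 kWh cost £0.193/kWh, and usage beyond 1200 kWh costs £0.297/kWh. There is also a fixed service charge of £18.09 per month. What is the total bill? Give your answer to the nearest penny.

Usage = 30.6 kWh/day × 30 days = 918 kWh
First 500 kWh × £0.137 = £68.50
Next 418 kWh × £0.193 = £80.67
Remaining tier: 0 kWh (not reached)
Energy charge = £149.17; + service £18.09 = £167.26

£167.26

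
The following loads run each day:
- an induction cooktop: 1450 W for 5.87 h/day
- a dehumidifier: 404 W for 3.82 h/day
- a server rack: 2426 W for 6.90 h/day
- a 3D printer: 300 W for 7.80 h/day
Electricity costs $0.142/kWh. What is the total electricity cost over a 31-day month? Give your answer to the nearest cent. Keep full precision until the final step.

induction cooktop: 1450 W × 5.87 h × 31 d = 263,856 Wh = 263.9 kWh
dehumidifier: 404 W × 3.82 h × 31 d = 47,842 Wh = 47.84 kWh
server rack: 2426 W × 6.90 h × 31 d = 518,921 Wh = 518.9 kWh
3D printer: 300 W × 7.80 h × 31 d = 72,540 Wh = 72.54 kWh
Total energy = 263.9 + 47.84 + 518.9 + 72.54 = 903.2 kWh
Cost = 903.2 kWh × $0.142 = $128.25

$128.25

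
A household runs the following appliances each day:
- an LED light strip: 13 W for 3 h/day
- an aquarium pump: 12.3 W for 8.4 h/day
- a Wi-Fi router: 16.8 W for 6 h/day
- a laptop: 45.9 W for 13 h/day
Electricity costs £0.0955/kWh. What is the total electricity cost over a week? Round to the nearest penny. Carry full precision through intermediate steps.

LED light strip: 13 W × 3 h × 7 d = 273 Wh = 0.273 kWh
aquarium pump: 12.3 W × 8.4 h × 7 d = 723 Wh = 0.7232 kWh
Wi-Fi router: 16.8 W × 6 h × 7 d = 706 Wh = 0.7056 kWh
laptop: 45.9 W × 13 h × 7 d = 4,177 Wh = 4.177 kWh
Total energy = 0.273 + 0.7232 + 0.7056 + 4.177 = 5.879 kWh
Cost = 5.879 kWh × £0.0955 = £0.56

£0.56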